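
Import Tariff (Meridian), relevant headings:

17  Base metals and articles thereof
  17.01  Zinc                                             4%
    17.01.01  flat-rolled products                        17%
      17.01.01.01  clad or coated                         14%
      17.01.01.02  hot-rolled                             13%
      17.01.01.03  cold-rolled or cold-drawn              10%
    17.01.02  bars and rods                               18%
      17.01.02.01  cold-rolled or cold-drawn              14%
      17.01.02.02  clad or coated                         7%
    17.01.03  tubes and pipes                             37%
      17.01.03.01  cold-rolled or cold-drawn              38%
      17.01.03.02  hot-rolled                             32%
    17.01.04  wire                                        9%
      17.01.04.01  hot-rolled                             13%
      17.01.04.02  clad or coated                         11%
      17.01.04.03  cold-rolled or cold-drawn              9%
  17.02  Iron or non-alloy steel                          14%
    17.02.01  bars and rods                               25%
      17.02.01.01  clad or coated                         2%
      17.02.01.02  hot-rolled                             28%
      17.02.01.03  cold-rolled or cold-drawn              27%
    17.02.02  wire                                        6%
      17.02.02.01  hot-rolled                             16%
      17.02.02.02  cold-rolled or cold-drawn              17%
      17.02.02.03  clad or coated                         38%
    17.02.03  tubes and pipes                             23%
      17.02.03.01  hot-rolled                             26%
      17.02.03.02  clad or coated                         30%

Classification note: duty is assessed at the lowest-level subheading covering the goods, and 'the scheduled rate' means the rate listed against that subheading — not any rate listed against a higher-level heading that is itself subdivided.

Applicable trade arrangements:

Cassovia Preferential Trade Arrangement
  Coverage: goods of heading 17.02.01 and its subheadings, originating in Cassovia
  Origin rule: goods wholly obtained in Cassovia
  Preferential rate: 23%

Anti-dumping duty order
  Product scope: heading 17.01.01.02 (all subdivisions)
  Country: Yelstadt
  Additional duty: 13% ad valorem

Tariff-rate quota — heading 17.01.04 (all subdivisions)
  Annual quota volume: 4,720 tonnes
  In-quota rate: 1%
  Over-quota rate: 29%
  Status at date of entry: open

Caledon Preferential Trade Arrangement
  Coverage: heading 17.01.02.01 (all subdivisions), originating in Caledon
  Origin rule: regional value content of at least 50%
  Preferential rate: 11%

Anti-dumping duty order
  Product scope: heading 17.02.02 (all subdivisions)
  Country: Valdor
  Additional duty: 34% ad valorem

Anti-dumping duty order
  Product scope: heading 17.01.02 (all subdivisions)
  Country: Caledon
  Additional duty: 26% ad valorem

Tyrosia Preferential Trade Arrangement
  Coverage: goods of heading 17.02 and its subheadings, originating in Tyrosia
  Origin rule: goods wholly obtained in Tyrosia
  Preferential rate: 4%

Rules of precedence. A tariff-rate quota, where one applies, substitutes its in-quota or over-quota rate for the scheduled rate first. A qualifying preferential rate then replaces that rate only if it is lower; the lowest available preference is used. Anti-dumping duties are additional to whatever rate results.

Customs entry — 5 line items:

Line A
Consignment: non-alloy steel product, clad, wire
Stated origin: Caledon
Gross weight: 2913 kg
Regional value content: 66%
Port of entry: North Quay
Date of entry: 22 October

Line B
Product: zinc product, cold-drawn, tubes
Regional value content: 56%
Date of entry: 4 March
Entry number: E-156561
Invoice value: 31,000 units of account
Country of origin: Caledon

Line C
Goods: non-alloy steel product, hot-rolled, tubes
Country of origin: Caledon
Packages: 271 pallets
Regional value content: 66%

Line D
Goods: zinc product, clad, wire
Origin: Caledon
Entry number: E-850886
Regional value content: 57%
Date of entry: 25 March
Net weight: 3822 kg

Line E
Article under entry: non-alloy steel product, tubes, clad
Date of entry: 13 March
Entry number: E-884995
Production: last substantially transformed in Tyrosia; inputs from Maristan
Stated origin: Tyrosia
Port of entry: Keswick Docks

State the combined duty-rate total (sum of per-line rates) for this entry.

133%

Line A: non-alloy steel → 17.02; wire → 17.02.02; clad → 17.02.02.03. Scheduled 38%. Caledon agreement on 17.01.02.01: 17.02.02.03 not covered. → 38%.
Line B: zinc → 17.01; tubes → 17.01.03; cold-drawn → 17.01.03.01. Scheduled 38%. Caledon agreement on 17.01.02.01: 17.01.03.01 not covered. → 38%.
Line C: non-alloy steel → 17.02; tubes → 17.02.03; hot-rolled → 17.02.03.01. Scheduled 26%. Caledon agreement on 17.01.02.01: 17.02.03.01 not covered. → 26%.
Line D: zinc → 17.01; wire → 17.01.04; clad → 17.01.04.02. Scheduled 11%. quota on 17.01.04 open → in-quota 1%; Caledon agreement on 17.01.02.01: 17.01.04.02 not covered. → 1%.
Line E: non-alloy steel → 17.02; tubes → 17.02.03; clad → 17.02.03.02. Scheduled 30%. Tyrosia agreement on 17.02: not wholly obtained. → 30%.
Sum: 38% + 38% + 26% + 1% + 30% = 133%.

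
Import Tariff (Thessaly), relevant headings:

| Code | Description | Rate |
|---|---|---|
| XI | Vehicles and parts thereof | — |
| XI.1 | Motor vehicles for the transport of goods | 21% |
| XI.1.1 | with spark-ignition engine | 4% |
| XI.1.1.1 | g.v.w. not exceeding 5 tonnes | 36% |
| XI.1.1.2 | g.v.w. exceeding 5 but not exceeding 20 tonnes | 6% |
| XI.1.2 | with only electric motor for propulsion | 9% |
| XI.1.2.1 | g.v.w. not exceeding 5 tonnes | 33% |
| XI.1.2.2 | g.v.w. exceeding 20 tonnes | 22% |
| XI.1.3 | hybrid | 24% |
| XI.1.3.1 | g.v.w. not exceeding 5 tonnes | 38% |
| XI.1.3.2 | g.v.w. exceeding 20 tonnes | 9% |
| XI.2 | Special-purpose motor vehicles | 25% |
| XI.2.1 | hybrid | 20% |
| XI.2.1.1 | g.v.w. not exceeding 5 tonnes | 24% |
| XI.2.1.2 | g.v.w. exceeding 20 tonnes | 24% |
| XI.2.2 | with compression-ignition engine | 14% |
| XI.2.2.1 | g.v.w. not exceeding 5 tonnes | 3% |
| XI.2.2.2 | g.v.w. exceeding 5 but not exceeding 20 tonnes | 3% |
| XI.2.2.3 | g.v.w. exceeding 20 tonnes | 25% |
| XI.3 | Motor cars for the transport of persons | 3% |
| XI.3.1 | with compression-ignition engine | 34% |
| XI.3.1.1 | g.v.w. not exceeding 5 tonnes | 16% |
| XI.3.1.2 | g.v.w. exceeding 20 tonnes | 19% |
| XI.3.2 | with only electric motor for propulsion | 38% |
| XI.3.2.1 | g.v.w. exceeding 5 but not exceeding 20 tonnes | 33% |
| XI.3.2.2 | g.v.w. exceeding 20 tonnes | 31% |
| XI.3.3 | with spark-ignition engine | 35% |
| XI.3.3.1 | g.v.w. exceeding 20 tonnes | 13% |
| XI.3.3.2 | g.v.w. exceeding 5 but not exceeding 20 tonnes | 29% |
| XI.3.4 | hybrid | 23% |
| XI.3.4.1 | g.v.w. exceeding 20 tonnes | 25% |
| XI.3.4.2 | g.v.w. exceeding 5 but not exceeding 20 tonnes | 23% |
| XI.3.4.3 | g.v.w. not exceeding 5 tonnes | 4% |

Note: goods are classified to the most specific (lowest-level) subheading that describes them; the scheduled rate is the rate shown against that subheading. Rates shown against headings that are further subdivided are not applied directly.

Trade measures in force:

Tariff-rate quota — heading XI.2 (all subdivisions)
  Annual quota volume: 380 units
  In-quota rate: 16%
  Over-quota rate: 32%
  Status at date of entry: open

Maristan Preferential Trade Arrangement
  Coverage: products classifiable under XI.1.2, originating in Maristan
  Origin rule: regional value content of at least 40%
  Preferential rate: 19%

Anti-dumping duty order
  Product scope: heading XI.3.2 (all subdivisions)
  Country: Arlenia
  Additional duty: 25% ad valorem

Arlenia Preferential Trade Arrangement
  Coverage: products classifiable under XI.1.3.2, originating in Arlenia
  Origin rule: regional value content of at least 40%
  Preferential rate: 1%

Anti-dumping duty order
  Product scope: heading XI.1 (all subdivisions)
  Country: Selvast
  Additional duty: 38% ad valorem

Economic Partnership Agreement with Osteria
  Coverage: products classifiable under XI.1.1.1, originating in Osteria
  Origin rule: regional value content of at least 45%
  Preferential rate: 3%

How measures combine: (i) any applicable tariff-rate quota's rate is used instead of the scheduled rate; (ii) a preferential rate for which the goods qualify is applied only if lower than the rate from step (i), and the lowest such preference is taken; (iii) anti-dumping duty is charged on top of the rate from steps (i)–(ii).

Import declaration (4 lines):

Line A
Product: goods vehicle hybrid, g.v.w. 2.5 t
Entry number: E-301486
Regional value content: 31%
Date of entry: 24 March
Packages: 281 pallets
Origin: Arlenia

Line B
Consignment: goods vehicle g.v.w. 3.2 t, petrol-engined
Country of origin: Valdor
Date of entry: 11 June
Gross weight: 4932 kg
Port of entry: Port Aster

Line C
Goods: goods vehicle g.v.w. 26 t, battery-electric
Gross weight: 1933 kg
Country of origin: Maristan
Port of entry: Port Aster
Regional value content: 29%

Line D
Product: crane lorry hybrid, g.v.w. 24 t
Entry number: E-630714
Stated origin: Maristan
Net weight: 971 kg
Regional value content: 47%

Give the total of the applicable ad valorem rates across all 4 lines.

Line A: goods vehicle → XI.1; hybrid → XI.1.3; g.v.w. 2.5 t → XI.1.3.1. Scheduled 38%. Arlenia agreement on XI.1.3.2: XI.1.3.1 not covered. → 38%.
Line B: goods vehicle → XI.1; petrol-engined → XI.1.1; g.v.w. 3.2 t → XI.1.1.1. Scheduled 36%. No special measure applies. → 36%.
Line C: goods vehicle → XI.1; battery-electric → XI.1.2; g.v.w. 26 t → XI.1.2.2. Scheduled 22%. Maristan agreement on XI.1.2: RVC < 40%. → 22%.
Line D: crane lorry → XI.2; hybrid → XI.2.1; g.v.w. 24 t → XI.2.1.2. Scheduled 24%. quota on XI.2 open → in-quota 16%; Maristan agreement on XI.1.2: XI.2.1.2 not covered. → 16%.
Sum: 38% + 36% + 22% + 16% = 112%.

112%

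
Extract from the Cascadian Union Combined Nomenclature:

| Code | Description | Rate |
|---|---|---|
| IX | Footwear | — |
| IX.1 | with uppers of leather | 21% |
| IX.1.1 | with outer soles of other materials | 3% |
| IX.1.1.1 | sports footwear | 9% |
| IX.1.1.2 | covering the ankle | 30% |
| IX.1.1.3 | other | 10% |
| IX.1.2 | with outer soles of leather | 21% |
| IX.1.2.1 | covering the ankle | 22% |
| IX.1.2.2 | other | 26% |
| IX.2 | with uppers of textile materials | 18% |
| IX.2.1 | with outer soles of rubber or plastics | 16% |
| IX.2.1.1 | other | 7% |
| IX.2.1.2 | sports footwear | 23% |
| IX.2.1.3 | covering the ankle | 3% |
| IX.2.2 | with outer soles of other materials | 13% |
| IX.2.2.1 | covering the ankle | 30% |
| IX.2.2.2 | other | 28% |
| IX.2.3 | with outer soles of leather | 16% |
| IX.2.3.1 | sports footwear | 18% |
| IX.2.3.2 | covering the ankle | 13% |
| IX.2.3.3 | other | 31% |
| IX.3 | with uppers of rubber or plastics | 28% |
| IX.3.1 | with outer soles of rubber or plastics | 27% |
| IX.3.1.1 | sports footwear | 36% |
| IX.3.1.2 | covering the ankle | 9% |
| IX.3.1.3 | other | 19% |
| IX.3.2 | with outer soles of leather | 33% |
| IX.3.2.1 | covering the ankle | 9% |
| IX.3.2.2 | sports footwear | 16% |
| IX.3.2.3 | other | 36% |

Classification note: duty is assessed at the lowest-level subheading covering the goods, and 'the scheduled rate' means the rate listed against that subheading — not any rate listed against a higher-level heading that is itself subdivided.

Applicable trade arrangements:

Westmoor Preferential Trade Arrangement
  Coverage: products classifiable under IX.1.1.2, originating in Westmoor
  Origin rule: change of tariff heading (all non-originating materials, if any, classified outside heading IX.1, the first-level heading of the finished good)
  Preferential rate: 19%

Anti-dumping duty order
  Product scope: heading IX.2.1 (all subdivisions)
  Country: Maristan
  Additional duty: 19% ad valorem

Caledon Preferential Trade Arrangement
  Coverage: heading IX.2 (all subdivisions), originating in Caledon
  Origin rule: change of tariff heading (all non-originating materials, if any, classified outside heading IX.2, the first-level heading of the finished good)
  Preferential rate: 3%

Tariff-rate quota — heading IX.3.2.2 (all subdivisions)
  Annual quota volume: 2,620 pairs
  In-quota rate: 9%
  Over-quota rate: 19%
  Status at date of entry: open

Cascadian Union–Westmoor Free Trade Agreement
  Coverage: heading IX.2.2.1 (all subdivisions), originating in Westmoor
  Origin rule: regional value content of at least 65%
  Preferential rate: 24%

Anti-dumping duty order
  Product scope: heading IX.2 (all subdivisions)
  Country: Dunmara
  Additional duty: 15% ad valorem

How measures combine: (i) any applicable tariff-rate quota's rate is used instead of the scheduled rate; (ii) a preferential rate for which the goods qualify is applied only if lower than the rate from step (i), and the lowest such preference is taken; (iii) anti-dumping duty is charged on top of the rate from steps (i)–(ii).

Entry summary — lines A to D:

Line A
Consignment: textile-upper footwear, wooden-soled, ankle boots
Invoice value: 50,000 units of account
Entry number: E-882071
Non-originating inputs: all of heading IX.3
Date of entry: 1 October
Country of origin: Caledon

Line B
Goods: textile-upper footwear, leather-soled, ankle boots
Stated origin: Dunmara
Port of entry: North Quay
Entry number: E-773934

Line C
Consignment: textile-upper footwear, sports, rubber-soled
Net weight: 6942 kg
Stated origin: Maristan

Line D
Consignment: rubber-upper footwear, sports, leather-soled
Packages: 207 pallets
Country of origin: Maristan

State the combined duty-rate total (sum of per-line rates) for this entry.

82%

Line A: textile-upper → IX.2; wooden-soled → IX.2.2; ankle boots → IX.2.2.1. Scheduled 30%. Caledon agreement on IX.2: CTH met → 3% available; preferential 3%. → 3%.
Line B: textile-upper → IX.2; leather-soled → IX.2.3; ankle boots → IX.2.3.2. Scheduled 13%. anti-dumping (Dunmara, IX.2): +15%; total 13% + 15% = 28%. → 28%.
Line C: textile-upper → IX.2; rubber-soled → IX.2.1; sports → IX.2.1.2. Scheduled 23%. anti-dumping (Maristan, IX.2.1): +19%; total 23% + 19% = 42%. → 42%.
Line D: rubber-upper → IX.3; leather-soled → IX.3.2; sports → IX.3.2.2. Scheduled 16%. quota on IX.3.2.2 open → in-quota 9%. → 9%.
Sum: 3% + 28% + 42% + 9% = 82%.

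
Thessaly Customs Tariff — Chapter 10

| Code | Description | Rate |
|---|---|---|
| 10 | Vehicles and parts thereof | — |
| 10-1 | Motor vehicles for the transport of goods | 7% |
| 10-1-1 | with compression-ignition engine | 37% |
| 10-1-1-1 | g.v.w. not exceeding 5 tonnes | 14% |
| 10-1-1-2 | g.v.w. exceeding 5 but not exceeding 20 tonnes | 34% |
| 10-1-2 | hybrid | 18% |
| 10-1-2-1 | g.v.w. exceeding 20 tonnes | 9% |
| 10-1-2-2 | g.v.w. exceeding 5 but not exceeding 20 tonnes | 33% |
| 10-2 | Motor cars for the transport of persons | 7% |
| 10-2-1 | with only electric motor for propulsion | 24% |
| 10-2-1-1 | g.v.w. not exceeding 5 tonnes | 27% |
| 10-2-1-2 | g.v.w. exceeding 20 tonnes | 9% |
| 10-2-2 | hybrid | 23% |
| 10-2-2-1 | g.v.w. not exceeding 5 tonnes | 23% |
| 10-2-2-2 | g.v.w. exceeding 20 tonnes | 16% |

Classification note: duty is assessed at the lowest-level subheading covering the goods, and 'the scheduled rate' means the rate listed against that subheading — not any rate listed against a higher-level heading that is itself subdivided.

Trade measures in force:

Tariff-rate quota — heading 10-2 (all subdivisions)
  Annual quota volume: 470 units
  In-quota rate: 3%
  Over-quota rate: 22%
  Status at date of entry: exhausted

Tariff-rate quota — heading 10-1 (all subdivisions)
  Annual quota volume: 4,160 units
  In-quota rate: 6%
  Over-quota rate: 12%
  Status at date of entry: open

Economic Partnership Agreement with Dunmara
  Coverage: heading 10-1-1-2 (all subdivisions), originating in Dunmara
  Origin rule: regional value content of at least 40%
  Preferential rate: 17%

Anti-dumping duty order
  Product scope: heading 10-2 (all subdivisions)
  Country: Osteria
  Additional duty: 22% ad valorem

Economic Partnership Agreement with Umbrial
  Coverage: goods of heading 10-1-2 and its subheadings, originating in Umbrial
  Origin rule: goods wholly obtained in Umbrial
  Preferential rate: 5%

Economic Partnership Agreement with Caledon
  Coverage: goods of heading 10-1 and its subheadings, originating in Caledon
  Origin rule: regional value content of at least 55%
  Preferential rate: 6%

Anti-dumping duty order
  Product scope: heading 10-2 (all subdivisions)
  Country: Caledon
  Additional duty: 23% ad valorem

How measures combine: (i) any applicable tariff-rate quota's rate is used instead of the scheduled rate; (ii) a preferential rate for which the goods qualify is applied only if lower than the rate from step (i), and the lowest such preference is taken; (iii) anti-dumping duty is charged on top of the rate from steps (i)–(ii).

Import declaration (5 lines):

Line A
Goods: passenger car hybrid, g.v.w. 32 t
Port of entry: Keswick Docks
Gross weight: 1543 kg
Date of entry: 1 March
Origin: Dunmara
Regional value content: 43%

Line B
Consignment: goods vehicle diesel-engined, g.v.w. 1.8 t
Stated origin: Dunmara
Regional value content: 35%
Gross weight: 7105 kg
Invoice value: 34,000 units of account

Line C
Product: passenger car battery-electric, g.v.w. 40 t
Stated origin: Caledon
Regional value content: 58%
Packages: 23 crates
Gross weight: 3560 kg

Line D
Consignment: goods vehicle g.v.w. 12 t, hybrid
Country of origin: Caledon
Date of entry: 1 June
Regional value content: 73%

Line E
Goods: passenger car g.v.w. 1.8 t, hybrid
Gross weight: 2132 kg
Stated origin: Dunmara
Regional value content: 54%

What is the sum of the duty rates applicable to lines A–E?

101%

Line A: passenger car → 10-2; hybrid → 10-2-2; g.v.w. 32 t → 10-2-2-2. Scheduled 16%. quota on 10-2 exhausted → over-quota 22%; Dunmara agreement on 10-1-1-2: 10-2-2-2 not covered. → 22%.
Line B: goods vehicle → 10-1; diesel-engined → 10-1-1; g.v.w. 1.8 t → 10-1-1-1. Scheduled 14%. quota on 10-1 open → in-quota 6%; Dunmara agreement on 10-1-1-2: 10-1-1-1 not covered. → 6%.
Line C: passenger car → 10-2; battery-electric → 10-2-1; g.v.w. 40 t → 10-2-1-2. Scheduled 9%. quota on 10-2 exhausted → over-quota 22%; Caledon agreement on 10-1: 10-2-1-2 not covered; anti-dumping (Caledon, 10-2): +23%; total 22% + 23% = 45%. → 45%.
Line D: goods vehicle → 10-1; hybrid → 10-1-2; g.v.w. 12 t → 10-1-2-2. Scheduled 33%. quota on 10-1 open → in-quota 6%; Caledon agreement on 10-1: RVC ≥ 55% → 6% available; preference 6% not lower than 6% → no reduction. → 6%.
Line E: passenger car → 10-2; hybrid → 10-2-2; g.v.w. 1.8 t → 10-2-2-1. Scheduled 23%. quota on 10-2 exhausted → over-quota 22%; Dunmara agreement on 10-1-1-2: 10-2-2-1 not covered. → 22%.
Sum: 22% + 6% + 45% + 6% + 22% = 101%.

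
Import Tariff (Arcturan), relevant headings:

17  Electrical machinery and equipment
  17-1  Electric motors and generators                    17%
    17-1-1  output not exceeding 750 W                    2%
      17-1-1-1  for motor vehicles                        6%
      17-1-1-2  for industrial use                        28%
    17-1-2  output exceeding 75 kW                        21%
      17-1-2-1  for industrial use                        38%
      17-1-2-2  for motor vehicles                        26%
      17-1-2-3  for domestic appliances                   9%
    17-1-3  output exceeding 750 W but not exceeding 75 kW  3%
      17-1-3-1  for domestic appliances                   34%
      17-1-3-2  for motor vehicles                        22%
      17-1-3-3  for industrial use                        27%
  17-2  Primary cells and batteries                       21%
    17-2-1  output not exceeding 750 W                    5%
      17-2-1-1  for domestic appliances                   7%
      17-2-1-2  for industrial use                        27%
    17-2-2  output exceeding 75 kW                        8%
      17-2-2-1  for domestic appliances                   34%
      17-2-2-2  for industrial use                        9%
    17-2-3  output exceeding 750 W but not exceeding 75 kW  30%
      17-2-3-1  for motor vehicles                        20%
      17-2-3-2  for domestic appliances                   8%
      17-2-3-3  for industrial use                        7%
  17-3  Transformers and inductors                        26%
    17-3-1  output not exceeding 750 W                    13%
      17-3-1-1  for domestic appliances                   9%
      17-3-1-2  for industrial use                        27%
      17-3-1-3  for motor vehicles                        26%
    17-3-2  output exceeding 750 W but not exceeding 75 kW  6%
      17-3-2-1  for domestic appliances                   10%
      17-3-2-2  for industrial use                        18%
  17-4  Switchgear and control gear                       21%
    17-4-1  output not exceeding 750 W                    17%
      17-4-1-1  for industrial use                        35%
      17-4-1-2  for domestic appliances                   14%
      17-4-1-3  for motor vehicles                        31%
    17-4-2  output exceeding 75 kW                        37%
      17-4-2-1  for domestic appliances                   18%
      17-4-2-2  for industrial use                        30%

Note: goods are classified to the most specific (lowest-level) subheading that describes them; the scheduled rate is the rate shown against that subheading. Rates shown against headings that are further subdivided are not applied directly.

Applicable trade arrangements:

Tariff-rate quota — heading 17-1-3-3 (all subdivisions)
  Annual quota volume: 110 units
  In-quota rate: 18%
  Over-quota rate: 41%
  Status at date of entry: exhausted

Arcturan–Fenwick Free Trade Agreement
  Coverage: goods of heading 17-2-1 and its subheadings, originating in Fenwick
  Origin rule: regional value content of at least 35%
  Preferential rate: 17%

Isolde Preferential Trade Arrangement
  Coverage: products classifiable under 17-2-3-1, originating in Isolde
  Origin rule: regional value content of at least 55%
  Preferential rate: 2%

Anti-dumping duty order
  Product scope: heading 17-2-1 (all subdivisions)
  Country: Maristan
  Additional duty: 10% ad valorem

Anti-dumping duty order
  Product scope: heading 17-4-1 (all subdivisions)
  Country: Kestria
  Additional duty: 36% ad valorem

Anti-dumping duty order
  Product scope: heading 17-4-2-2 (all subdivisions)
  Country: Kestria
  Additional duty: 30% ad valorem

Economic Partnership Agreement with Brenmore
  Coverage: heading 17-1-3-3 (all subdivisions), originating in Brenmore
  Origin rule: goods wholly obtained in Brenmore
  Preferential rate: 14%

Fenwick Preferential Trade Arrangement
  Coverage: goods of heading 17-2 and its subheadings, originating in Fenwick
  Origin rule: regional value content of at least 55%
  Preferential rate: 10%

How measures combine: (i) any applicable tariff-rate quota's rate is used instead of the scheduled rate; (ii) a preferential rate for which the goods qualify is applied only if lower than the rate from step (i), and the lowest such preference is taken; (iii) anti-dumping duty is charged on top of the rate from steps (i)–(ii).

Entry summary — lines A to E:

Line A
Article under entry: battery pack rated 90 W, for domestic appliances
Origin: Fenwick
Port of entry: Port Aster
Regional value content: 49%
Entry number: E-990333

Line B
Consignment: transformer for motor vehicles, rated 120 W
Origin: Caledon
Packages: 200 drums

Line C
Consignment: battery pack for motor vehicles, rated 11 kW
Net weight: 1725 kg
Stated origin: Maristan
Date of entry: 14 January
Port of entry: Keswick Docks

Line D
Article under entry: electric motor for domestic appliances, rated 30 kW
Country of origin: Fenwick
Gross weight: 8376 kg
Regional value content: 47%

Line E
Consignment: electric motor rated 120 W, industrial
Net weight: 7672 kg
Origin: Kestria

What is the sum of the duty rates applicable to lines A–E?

Line A: battery pack → 17-2; rated 90 W → 17-2-1; for domestic appliances → 17-2-1-1. Scheduled 7%. Fenwick agreement on 17-2-1: RVC ≥ 35% → 17% available; Fenwick agreement on 17-2: RVC < 55%; preference 17% not lower than 7% → no reduction. → 7%.
Line B: transformer → 17-3; rated 120 W → 17-3-1; for motor vehicles → 17-3-1-3. Scheduled 26%. No special measure applies. → 26%.
Line C: battery pack → 17-2; rated 11 kW → 17-2-3; for motor vehicles → 17-2-3-1. Scheduled 20%. No special measure applies. → 20%.
Line D: electric motor → 17-1; rated 30 kW → 17-1-3; for domestic appliances → 17-1-3-1. Scheduled 34%. Fenwick agreement on 17-2-1: 17-1-3-1 not covered; Fenwick agreement on 17-2: 17-1-3-1 not covered. → 34%.
Line E: electric motor → 17-1; rated 120 W → 17-1-1; industrial → 17-1-1-2. Scheduled 28%. No special measure applies. → 28%.
Sum: 7% + 26% + 20% + 34% + 28% = 115%.

115%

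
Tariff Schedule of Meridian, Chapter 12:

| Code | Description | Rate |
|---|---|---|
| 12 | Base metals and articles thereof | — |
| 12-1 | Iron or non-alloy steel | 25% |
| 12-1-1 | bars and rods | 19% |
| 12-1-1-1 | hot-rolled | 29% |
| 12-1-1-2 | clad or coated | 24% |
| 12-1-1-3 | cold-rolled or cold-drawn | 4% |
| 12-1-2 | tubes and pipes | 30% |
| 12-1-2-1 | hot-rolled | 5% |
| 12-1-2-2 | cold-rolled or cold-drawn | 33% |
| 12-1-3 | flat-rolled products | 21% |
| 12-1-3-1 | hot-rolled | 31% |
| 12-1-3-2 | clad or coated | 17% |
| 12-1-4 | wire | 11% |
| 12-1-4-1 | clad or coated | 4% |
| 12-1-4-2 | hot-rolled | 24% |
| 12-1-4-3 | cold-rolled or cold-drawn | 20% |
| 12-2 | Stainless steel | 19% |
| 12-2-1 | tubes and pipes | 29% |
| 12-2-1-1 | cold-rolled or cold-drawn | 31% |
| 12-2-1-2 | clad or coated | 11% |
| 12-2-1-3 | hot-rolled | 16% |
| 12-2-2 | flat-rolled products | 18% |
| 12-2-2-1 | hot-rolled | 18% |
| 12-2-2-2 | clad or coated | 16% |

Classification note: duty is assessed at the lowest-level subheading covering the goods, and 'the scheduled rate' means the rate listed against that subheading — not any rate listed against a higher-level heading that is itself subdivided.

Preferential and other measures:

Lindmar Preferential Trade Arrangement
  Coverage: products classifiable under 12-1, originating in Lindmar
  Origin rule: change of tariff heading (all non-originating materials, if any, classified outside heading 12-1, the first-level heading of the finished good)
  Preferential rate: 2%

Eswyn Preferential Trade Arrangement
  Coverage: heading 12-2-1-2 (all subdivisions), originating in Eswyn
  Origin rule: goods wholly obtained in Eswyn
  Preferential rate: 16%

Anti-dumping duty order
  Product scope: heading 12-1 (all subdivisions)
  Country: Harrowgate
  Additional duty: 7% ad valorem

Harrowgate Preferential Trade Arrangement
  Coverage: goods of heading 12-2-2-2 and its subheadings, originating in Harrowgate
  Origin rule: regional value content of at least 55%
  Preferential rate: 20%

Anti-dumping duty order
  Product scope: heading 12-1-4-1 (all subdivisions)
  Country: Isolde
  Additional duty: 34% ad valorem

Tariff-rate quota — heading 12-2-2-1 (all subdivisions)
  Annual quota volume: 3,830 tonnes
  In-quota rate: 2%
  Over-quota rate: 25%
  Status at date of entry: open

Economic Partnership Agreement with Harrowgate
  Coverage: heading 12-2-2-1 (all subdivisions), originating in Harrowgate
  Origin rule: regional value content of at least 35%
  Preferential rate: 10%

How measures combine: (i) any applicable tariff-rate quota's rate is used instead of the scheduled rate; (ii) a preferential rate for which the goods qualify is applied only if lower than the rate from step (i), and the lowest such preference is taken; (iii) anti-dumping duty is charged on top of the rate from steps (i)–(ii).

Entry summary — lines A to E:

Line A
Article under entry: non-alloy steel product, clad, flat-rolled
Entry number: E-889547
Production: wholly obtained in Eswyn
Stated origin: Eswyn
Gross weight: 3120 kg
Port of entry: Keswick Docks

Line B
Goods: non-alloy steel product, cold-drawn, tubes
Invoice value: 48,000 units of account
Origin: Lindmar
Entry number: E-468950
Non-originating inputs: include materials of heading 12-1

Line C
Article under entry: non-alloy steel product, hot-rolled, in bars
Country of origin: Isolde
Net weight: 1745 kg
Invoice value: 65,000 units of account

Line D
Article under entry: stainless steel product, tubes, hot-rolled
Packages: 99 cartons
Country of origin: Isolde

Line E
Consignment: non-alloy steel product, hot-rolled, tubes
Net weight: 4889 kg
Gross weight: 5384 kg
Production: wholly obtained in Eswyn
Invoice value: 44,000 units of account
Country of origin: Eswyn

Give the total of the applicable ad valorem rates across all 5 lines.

Line A: non-alloy steel → 12-1; flat-rolled → 12-1-3; clad → 12-1-3-2. Scheduled 17%. Eswyn agreement on 12-2-1-2: 12-1-3-2 not covered. → 17%.
Line B: non-alloy steel → 12-1; tubes → 12-1-2; cold-drawn → 12-1-2-2. Scheduled 33%. Lindmar agreement on 12-1: CTH not met. → 33%.
Line C: non-alloy steel → 12-1; in bars → 12-1-1; hot-rolled → 12-1-1-1. Scheduled 29%. No special measure applies. → 29%.
Line D: stainless steel → 12-2; tubes → 12-2-1; hot-rolled → 12-2-1-3. Scheduled 16%. No special measure applies. → 16%.
Line E: non-alloy steel → 12-1; tubes → 12-1-2; hot-rolled → 12-1-2-1. Scheduled 5%. Eswyn agreement on 12-2-1-2: 12-1-2-1 not covered. → 5%.
Sum: 17% + 33% + 29% + 16% + 5% = 100%.

100%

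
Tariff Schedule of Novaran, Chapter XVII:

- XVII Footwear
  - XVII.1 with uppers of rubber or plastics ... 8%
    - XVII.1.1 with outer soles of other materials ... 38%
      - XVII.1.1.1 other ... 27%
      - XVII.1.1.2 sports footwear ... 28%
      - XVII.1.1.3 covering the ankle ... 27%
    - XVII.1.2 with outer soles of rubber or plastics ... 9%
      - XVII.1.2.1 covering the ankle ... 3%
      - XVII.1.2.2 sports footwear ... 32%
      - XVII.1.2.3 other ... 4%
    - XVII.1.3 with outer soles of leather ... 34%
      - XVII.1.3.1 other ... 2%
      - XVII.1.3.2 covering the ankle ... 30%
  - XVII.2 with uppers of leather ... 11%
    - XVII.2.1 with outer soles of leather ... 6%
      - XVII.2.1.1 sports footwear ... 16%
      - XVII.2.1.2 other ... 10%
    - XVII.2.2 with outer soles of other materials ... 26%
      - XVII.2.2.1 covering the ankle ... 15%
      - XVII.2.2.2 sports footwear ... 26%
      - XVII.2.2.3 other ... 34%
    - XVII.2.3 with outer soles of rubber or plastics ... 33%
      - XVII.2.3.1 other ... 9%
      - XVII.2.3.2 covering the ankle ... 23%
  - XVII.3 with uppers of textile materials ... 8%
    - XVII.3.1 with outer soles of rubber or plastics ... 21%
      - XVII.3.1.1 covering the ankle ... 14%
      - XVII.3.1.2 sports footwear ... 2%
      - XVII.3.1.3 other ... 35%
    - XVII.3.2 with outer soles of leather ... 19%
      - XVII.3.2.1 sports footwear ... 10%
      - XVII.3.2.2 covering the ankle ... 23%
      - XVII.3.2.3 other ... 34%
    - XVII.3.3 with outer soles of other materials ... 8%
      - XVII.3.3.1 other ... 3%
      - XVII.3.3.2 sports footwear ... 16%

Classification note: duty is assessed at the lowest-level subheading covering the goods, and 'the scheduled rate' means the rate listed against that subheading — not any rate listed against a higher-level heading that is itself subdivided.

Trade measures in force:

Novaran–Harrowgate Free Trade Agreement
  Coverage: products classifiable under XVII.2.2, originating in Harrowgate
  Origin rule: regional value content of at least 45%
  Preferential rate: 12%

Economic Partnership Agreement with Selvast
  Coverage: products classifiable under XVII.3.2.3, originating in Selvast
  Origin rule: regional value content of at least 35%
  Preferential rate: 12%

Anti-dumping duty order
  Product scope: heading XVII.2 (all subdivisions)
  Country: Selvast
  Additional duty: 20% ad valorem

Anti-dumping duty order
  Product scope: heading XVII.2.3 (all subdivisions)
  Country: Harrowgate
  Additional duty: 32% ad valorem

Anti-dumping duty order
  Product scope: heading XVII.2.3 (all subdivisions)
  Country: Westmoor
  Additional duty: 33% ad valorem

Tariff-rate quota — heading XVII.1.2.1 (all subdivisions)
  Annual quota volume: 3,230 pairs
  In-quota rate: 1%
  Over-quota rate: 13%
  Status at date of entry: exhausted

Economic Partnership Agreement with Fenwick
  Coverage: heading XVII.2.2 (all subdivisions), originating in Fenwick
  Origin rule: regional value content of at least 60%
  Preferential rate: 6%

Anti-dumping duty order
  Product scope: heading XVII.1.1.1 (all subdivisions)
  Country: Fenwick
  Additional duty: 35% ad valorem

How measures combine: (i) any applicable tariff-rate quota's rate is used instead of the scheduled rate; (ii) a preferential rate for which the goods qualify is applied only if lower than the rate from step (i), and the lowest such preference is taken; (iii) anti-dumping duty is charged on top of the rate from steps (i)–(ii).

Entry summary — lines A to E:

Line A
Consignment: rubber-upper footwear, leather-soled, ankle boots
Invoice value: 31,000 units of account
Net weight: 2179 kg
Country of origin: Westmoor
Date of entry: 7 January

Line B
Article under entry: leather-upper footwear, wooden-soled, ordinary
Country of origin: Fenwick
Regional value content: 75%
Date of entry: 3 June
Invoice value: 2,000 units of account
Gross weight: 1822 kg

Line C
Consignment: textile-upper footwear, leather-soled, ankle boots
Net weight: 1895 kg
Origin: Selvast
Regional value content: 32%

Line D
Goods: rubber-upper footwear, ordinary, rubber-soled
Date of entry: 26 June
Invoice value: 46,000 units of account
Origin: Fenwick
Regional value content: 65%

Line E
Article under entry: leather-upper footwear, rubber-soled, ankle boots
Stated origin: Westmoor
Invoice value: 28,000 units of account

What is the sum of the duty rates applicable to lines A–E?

119%

Line A: rubber-upper → XVII.1; leather-soled → XVII.1.3; ankle boots → XVII.1.3.2. Scheduled 30%. No special measure applies. → 30%.
Line B: leather-upper → XVII.2; wooden-soled → XVII.2.2; ordinary → XVII.2.2.3. Scheduled 34%. Fenwick agreement on XVII.2.2: RVC ≥ 60% → 6% available; preferential 6%. → 6%.
Line C: textile-upper → XVII.3; leather-soled → XVII.3.2; ankle boots → XVII.3.2.2. Scheduled 23%. Selvast agreement on XVII.3.2.3: XVII.3.2.2 not covered. → 23%.
Line D: rubber-upper → XVII.1; rubber-soled → XVII.1.2; ordinary → XVII.1.2.3. Scheduled 4%. Fenwick agreement on XVII.2.2: XVII.1.2.3 not covered. → 4%.
Line E: leather-upper → XVII.2; rubber-soled → XVII.2.3; ankle boots → XVII.2.3.2. Scheduled 23%. anti-dumping (Westmoor, XVII.2.3): +33%; total 23% + 33% = 56%. → 56%.
Sum: 30% + 6% + 23% + 4% + 56% = 119%.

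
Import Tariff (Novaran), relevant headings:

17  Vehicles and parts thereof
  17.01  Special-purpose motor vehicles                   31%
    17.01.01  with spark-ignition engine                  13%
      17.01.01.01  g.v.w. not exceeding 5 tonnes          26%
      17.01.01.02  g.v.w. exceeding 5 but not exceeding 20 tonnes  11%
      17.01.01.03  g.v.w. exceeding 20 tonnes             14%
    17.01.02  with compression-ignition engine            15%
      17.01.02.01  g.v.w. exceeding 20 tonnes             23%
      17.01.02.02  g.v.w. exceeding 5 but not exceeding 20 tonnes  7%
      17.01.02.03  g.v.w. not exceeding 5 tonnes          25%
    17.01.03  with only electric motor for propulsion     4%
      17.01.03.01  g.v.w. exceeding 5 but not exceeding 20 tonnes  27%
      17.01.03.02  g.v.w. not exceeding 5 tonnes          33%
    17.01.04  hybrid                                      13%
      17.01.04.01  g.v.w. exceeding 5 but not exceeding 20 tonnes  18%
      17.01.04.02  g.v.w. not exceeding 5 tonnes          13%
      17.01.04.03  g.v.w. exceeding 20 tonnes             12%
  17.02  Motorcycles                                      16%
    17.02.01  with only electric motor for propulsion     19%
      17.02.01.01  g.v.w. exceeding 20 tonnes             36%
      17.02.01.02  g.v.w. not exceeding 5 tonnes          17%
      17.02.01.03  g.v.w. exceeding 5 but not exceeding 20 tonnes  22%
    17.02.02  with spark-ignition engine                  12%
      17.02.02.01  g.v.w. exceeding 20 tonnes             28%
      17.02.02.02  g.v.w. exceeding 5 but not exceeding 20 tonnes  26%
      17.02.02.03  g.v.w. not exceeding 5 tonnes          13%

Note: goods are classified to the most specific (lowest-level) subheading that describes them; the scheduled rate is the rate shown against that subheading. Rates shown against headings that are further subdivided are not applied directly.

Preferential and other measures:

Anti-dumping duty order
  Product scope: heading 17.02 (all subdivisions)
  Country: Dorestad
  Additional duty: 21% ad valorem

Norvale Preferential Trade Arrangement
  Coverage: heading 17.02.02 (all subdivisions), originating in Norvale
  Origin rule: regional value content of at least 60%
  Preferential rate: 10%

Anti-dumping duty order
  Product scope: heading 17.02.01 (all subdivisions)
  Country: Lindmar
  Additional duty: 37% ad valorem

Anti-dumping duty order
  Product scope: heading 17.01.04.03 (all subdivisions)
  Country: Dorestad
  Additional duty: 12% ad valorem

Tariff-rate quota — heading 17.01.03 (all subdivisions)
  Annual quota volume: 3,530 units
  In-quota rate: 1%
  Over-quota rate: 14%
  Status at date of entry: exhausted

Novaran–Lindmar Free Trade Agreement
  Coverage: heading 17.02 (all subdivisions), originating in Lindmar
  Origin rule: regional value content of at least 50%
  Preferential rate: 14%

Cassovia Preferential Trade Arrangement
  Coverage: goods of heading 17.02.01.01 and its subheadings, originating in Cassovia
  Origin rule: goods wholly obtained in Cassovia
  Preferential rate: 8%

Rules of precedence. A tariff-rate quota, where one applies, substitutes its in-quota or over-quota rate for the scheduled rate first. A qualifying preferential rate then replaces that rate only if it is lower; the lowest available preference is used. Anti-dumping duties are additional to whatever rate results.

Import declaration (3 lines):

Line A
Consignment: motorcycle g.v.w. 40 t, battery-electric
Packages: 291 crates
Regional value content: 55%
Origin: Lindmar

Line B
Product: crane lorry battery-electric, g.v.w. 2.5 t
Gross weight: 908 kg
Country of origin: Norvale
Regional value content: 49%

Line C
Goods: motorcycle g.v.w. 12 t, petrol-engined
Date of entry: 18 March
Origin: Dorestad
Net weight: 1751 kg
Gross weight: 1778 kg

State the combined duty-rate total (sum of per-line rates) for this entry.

112%

Line A: motorcycle → 17.02; battery-electric → 17.02.01; g.v.w. 40 t → 17.02.01.01. Scheduled 36%. Lindmar agreement on 17.02: RVC ≥ 50% → 14% available; preferential 14%; anti-dumping (Lindmar, 17.02.01): +37%; total 14% + 37% = 51%. → 51%.
Line B: crane lorry → 17.01; battery-electric → 17.01.03; g.v.w. 2.5 t → 17.01.03.02. Scheduled 33%. quota on 17.01.03 exhausted → over-quota 14%; Norvale agreement on 17.02.02: 17.01.03.02 not covered. → 14%.
Line C: motorcycle → 17.02; petrol-engined → 17.02.02; g.v.w. 12 t → 17.02.02.02. Scheduled 26%. anti-dumping (Dorestad, 17.02): +21%; total 26% + 21% = 47%. → 47%.
Sum: 51% + 14% + 47% = 112%.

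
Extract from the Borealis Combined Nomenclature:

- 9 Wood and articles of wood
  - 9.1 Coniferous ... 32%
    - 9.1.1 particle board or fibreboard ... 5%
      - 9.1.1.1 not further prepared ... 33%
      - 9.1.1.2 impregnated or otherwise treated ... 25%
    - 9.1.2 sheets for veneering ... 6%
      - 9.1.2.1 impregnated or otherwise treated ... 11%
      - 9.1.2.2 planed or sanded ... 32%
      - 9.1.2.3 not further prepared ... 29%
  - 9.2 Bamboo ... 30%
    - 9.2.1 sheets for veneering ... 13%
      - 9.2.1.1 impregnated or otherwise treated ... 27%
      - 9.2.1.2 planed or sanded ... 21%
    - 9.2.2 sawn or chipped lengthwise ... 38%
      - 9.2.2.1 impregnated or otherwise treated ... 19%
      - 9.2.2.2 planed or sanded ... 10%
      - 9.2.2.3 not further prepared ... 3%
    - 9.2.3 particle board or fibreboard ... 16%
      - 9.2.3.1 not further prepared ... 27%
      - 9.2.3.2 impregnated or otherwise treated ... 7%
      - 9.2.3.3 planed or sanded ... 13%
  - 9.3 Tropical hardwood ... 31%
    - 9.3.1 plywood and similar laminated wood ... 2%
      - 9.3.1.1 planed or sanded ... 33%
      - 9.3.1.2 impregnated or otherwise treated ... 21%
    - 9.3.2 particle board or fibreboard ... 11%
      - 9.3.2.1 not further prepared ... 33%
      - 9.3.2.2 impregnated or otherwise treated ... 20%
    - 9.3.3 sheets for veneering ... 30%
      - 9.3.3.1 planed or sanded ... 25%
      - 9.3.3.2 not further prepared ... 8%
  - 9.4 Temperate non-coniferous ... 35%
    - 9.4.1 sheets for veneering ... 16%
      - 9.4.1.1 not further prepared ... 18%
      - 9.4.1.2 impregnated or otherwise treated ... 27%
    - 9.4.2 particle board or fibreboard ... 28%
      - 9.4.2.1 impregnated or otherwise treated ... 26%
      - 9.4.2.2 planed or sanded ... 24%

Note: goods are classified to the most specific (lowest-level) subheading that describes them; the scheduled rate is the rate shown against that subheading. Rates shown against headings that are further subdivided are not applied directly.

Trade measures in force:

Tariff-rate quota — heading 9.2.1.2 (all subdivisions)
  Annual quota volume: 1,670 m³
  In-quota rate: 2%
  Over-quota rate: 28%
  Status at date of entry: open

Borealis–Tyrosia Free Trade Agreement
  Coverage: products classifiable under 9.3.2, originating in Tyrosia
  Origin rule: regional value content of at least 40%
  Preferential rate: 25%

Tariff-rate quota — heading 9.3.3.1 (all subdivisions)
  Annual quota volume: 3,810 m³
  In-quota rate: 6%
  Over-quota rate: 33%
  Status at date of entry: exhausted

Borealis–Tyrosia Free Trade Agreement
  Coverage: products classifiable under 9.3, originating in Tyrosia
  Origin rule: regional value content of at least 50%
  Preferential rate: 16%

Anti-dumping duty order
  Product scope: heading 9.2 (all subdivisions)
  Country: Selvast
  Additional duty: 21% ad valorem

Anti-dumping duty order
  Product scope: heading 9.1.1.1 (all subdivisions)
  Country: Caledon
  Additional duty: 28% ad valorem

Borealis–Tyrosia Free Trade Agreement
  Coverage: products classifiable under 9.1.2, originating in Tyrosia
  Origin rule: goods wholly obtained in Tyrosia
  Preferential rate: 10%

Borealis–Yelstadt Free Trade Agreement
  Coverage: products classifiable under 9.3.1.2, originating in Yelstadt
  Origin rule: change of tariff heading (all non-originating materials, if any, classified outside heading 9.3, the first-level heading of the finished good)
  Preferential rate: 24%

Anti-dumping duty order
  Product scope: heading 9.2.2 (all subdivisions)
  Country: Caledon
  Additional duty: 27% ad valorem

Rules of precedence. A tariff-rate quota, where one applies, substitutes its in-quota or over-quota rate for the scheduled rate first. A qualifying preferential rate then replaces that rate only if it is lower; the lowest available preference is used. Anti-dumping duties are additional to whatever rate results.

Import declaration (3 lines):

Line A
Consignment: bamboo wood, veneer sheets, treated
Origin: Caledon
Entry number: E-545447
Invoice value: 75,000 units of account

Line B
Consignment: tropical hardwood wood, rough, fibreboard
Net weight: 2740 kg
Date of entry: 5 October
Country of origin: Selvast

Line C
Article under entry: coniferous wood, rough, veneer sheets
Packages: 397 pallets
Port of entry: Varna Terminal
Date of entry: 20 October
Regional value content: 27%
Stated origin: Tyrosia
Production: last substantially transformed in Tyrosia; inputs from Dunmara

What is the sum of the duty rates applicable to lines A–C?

89%

Line A: bamboo → 9.2; veneer sheets → 9.2.1; treated → 9.2.1.1. Scheduled 27%. No special measure applies. → 27%.
Line B: tropical hardwood → 9.3; fibreboard → 9.3.2; rough → 9.3.2.1. Scheduled 33%. No special measure applies. → 33%.
Line C: coniferous → 9.1; veneer sheets → 9.1.2; rough → 9.1.2.3. Scheduled 29%. Tyrosia agreement on 9.3.2: 9.1.2.3 not covered; Tyrosia agreement on 9.3: 9.1.2.3 not covered; Tyrosia agreement on 9.1.2: not wholly obtained. → 29%.
Sum: 27% + 33% + 29% = 89%.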